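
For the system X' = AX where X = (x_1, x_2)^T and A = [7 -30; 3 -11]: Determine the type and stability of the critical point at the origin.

A = [[7,-30],[3,-11]]; det(A-λI) = λ^2 + 4λ + 13.
λ = -2 ± 3i: negative real part.

stable spiral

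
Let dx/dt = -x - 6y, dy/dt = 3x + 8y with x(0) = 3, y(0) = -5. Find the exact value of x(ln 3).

A = [[-1,-6],[3,8]]; eigenvalues λ = 5, 2.
Eigenvectors: (1,-1) for λ=5, (2,-1) for λ=2.
From the initial condition, c_1 = 7, c_2 = -2.
x(ln 3) = (7)(3^5)(1) + (-2)(3^2)(2) = 1665.

1665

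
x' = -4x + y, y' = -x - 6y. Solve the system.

Coefficient matrix A = [[-4, 1], [-1, -6]].
Characteristic polynomial det(A - λI) = λ^2 + 10λ + 25 = 0.
Single eigenvalue λ = -5 with algebraic multiplicity 2.
Eigenvector v = (-1,1); generalized eigenvector w with (A-λI)w=v is (2,-3).
General solution: e^(-5t)[C_1·v + C_2·(t·v + w)].

x(t) = -C_1e^(-5t) - C_2te^(-5t) + 2C_2e^(-5t), y(t) = C_1e^(-5t) + C_2te^(-5t) - 3C_2e^(-5t)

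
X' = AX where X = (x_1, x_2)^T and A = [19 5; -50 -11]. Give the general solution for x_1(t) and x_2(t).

x_1(t) = -K_1e^(4t)sin(5t) + K_2e^(4t)cos(5t), x_2(t) = 3K_1e^(4t)sin(5t) - K_1e^(4t)cos(5t) - K_2e^(4t)sin(5t) - 3K_2e^(4t)cos(5t)

Coefficient matrix A = [[19, 5], [-50, -11]].
Characteristic polynomial det(A - λI) = λ^2 - 8λ + 41 = 0.
Eigenvalues λ = 4 ± 5i (complex conjugate pair).
For λ=4+5i: an eigenvector is (0,-1) - i(-1,3) = (0 + i, -1 - 3i).
A real fundamental pair from Re and Im of e^((4+5i)t)v: X_1 = e^(4t)(cos(5t)·(0,-1) + sin(5t)·(-1,3)), X_2 = e^(4t)(sin(5t)·(0,-1) - cos(5t)·(-1,3)).
General solution: K_1X_1 + K_2X_2.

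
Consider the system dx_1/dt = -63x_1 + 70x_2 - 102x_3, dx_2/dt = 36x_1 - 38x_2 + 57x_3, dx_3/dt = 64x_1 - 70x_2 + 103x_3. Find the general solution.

Coefficient matrix A = [[-63, 70, -102], [36, -38, 57], [64, -70, 103]].
det(A - λI) = 0 gives eigenvalues λ = 1, -3, 4.
For λ=1: eigenvector (-1,2,2).
For λ=-3: eigenvector (-5,3,5).
For λ=4: eigenvector (-2,1,2).
General solution: K_1e^(t)(-1,2,2) + K_2e^(-3t)(-5,3,5) + K_3e^(4t)(-2,1,2).

x_1(t) = -K_1e^(t) - 5K_2e^(-3t) - 2K_3e^(4t), x_2(t) = 2K_1e^(t) + 3K_2e^(-3t) + K_3e^(4t), x_3(t) = 2K_1e^(t) + 5K_2e^(-3t) + 2K_3e^(4t)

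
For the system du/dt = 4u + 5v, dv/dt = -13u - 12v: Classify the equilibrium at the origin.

A = [[4,5],[-13,-12]]; det(A-λI) = λ^2 + 8λ + 17.
λ = -4 ± i: negative real part.

stable spiral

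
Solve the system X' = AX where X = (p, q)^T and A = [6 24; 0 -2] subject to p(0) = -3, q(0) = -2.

p(t) = -9e^(6t) + 6e^(-2t), q(t) = -2e^(-2t)

Coefficient matrix A = [[6, 24], [0, -2]].
Characteristic polynomial det(A - λI) = λ^2 - 4λ - 12 = 0.
Eigenvalues λ = -2, 6.
For λ=-2: (A-λI) row 1 is [8, 24], so an eigenvector is (-3, 1).
For λ=6: (A-λI) row 1 is [0, 24], so an eigenvector is (-1, 0).
General solution: C_1e^(-2t)(-3,1) + C_2e^(6t)(-1,0).
Applying p(0)=-3, q(0)=-2 gives C_1=-2, C_2=9.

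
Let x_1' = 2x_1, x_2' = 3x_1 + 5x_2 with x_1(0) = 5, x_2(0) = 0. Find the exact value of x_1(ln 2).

A = [[2,0],[3,5]]; eigenvalues λ = 5, 2.
Eigenvectors: (0,-1) for λ=5, (1,-1) for λ=2.
From the initial condition, c_1 = -5, c_2 = 5.
x_1(ln 2) = (-5)(2^5)(0) + (5)(2^2)(1) = 20.

20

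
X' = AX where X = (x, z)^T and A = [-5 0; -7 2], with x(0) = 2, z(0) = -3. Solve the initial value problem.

Coefficient matrix A = [[-5, 0], [-7, 2]].
Characteristic polynomial det(A - λI) = λ^2 + 3λ - 10 = 0.
Eigenvalues λ = -5, 2.
For λ=-5: (A-λI) row 2 is [-7, 7], so an eigenvector is (1, 1).
For λ=2: (A-λI) row 1 is [-7, 0], so an eigenvector is (0, -1).
General solution: C_1e^(-5t)(1,1) + C_2e^(2t)(0,-1).
Applying x(0)=2, z(0)=-3 gives C_1=2, C_2=5.

x(t) = 2e^(-5t), z(t) = -5e^(2t) + 2e^(-5t)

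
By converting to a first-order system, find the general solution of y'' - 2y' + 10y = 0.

y(t) = K_1e^(t)cos(3t) + K_2e^(t)sin(3t)

Let x_1 = y, x_2 = y'. Then x_1' = x_2 and x_2' = -10x_1 + 2x_2.
A = [[0,1],[-10,2]]; det(A-λI) = λ^2 - 2λ + 10.
Eigenvalues λ = 1 ± 3i.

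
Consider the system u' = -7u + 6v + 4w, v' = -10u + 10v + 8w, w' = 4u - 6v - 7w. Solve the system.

Coefficient matrix A = [[-7, 6, 4], [-10, 10, 8], [4, -6, -7]].
det(A - λI) = 0 gives eigenvalues λ = -3, -2, 1.
For λ=-3: eigenvector (-1,-2,2).
For λ=-2: eigenvector (-2,-3,2).
For λ=1: eigenvector (-1,-2,1).
General solution: C_1e^(-3t)(-1,-2,2) + C_2e^(-2t)(-2,-3,2) + C_3e^(t)(-1,-2,1).

u(t) = -C_1e^(-3t) - 2C_2e^(-2t) - C_3e^(t), v(t) = -2C_1e^(-3t) - 3C_2e^(-2t) - 2C_3e^(t), w(t) = 2C_1e^(-3t) + 2C_2e^(-2t) + C_3e^(t)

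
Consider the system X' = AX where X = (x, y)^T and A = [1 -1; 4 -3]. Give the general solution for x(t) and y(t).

Coefficient matrix A = [[1, -1], [4, -3]].
Characteristic polynomial det(A - λI) = λ^2 + 2λ + 1 = 0.
Single eigenvalue λ = -1 with algebraic multiplicity 2.
Eigenvector v = (-1,-2); generalized eigenvector w with (A-λI)w=v is (-2,-3).
General solution: e^(-t)[c_1·v + c_2·(t·v + w)].

x(t) = -c_1e^(-t) - c_2te^(-t) - 2c_2e^(-t), y(t) = -2c_1e^(-t) - 2c_2te^(-t) - 3c_2e^(-t)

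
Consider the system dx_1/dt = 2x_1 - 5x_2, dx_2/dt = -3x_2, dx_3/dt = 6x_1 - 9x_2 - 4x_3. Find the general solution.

x_1(t) = C_1e^(2t) + C_3e^(-3t), x_2(t) = C_3e^(-3t), x_3(t) = C_1e^(2t) + C_2e^(-4t) - 3C_3e^(-3t)

Coefficient matrix A = [[2, -5, 0], [0, -3, 0], [6, -9, -4]].
det(A - λI) = 0 gives eigenvalues λ = 2, -4, -3.
For λ=2: eigenvector (1,0,1).
For λ=-4: eigenvector (0,0,1).
For λ=-3: eigenvector (1,1,-3).
General solution: C_1e^(2t)(1,0,1) + C_2e^(-4t)(0,0,1) + C_3e^(-3t)(1,1,-3).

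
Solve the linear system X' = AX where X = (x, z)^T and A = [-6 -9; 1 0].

Coefficient matrix A = [[-6, -9], [1, 0]].
Characteristic polynomial det(A - λI) = λ^2 + 6λ + 9 = 0.
Single eigenvalue λ = -3 with algebraic multiplicity 2.
Eigenvector v = (3,-1); generalized eigenvector w with (A-λI)w=v is (-1,0).
General solution: e^(-3t)[c_1·v + c_2·(t·v + w)].

x(t) = 3c_1e^(-3t) + 3c_2te^(-3t) - c_2e^(-3t), z(t) = -c_1e^(-3t) - c_2te^(-3t)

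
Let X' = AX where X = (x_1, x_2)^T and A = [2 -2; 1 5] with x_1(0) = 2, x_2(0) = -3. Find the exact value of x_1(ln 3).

270

A = [[2,-2],[1,5]]; eigenvalues λ = 4, 3.
Eigenvectors: (-1,1) for λ=4, (-2,1) for λ=3.
From the initial condition, c_1 = -4, c_2 = 1.
x_1(ln 3) = (-4)(3^4)(-1) + (1)(3^3)(-2) = 270.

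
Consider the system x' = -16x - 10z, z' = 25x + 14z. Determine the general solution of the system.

x(t) = c_1e^(-t)sin(5t) - c_1e^(-t)cos(5t) - c_2e^(-t)sin(5t) - c_2e^(-t)cos(5t), z(t) = -2c_1e^(-t)sin(5t) + c_1e^(-t)cos(5t) + c_2e^(-t)sin(5t) + 2c_2e^(-t)cos(5t)

Coefficient matrix A = [[-16, -10], [25, 14]].
Characteristic polynomial det(A - λI) = λ^2 + 2λ + 26 = 0.
Eigenvalues λ = -1 ± 5i (complex conjugate pair).
For λ=-1+5i: an eigenvector is (-1,1) - i(1,-2) = (-1 - i, 1 + 2i).
A real fundamental pair from Re and Im of e^((-1+5i)t)v: X_1 = e^(-t)(cos(5t)·(-1,1) + sin(5t)·(1,-2)), X_2 = e^(-t)(sin(5t)·(-1,1) - cos(5t)·(1,-2)).
General solution: c_1X_1 + c_2X_2.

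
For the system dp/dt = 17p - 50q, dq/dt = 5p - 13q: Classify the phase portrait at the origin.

unstable spiral

A = [[17,-50],[5,-13]]; det(A-λI) = λ^2 - 4λ + 29.
λ = 2 ± 5i: positive real part.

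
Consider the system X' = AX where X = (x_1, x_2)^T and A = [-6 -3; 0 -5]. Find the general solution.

x_1(t) = -3K_1e^(-5t) - K_2e^(-6t), x_2(t) = K_1e^(-5t)

Coefficient matrix A = [[-6, -3], [0, -5]].
Characteristic polynomial det(A - λI) = λ^2 + 11λ + 30 = 0.
Eigenvalues λ = -5, -6.
For λ=-5: (A-λI) row 1 is [-1, -3], so an eigenvector is (-3, 1).
For λ=-6: (A-λI) row 1 is [0, -3], so an eigenvector is (-1, 0).
General solution: K_1e^(-5t)(-3,1) + K_2e^(-6t)(-1,0).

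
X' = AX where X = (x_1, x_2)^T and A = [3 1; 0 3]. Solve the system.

x_1(t) = -c_1e^(3t) - c_2te^(3t) + c_2e^(3t), x_2(t) = -c_2e^(3t)

Coefficient matrix A = [[3, 1], [0, 3]].
Characteristic polynomial det(A - λI) = λ^2 - 6λ + 9 = 0.
Single eigenvalue λ = 3 with algebraic multiplicity 2.
Eigenvector v = (-1,0); generalized eigenvector w with (A-λI)w=v is (1,-1).
General solution: e^(3t)[c_1·v + c_2·(t·v + w)].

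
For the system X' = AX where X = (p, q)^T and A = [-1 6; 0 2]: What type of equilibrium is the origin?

saddle

A = [[-1,6],[0,2]]; det(A-λI) = λ^2 - λ - 2.
λ = -1, 2: opposite signs.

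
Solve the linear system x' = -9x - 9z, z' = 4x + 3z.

x(t) = -3K_1e^(-3t) - 3K_2te^(-3t) - K_2e^(-3t), z(t) = 2K_1e^(-3t) + 2K_2te^(-3t) + K_2e^(-3t)

Coefficient matrix A = [[-9, -9], [4, 3]].
Characteristic polynomial det(A - λI) = λ^2 + 6λ + 9 = 0.
Single eigenvalue λ = -3 with algebraic multiplicity 2.
Eigenvector v = (-3,2); generalized eigenvector w with (A-λI)w=v is (-1,1).
General solution: e^(-3t)[K_1·v + K_2·(t·v + w)].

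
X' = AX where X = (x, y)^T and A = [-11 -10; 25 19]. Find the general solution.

Coefficient matrix A = [[-11, -10], [25, 19]].
Characteristic polynomial det(A - λI) = λ^2 - 8λ + 41 = 0.
Eigenvalues λ = 4 ± 5i (complex conjugate pair).
For λ=4+5i: an eigenvector is (-1,1) - i(1,-2) = (-1 - i, 1 + 2i).
A real fundamental pair from Re and Im of e^((4+5i)t)v: X_1 = e^(4t)(cos(5t)·(-1,1) + sin(5t)·(1,-2)), X_2 = e^(4t)(sin(5t)·(-1,1) - cos(5t)·(1,-2)).
General solution: c_1X_1 + c_2X_2.

x(t) = c_1e^(4t)sin(5t) - c_1e^(4t)cos(5t) - c_2e^(4t)sin(5t) - c_2e^(4t)cos(5t), y(t) = -2c_1e^(4t)sin(5t) + c_1e^(4t)cos(5t) + c_2e^(4t)sin(5t) + 2c_2e^(4t)cos(5t)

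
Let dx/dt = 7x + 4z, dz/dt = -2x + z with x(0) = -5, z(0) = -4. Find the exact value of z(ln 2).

A = [[7,4],[-2,1]]; eigenvalues λ = 3, 5.
Eigenvectors: (-1,1) for λ=3, (2,-1) for λ=5.
From the initial condition, c_1 = -13, c_2 = -9.
z(ln 2) = (-13)(2^3)(1) + (-9)(2^5)(-1) = 184.

184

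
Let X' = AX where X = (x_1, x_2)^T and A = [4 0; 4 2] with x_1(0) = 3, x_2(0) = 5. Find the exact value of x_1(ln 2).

48

A = [[4,0],[4,2]]; eigenvalues λ = 2, 4.
Eigenvectors: (0,1) for λ=2, (1,2) for λ=4.
From the initial condition, c_1 = -1, c_2 = 3.
x_1(ln 2) = (-1)(2^2)(0) + (3)(2^4)(1) = 48.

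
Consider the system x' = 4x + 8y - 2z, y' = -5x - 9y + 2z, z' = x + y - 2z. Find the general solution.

Coefficient matrix A = [[4, 8, -2], [-5, -9, 2], [1, 1, -2]].
det(A - λI) = 0 gives eigenvalues λ = -2, -1, -4.
For λ=-2: eigenvector (-1,1,1).
For λ=-1: eigenvector (2,-1,1).
For λ=-4: eigenvector (1,-1,0).
General solution: c_1e^(-2t)(-1,1,1) + c_2e^(-t)(2,-1,1) + c_3e^(-4t)(1,-1,0).

x(t) = -c_1e^(-2t) + 2c_2e^(-t) + c_3e^(-4t), y(t) = c_1e^(-2t) - c_2e^(-t) - c_3e^(-4t), z(t) = c_1e^(-2t) + c_2e^(-t)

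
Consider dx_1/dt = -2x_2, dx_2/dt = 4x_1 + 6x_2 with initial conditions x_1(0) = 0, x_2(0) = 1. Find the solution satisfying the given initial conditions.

Coefficient matrix A = [[0, -2], [4, 6]].
Characteristic polynomial det(A - λI) = λ^2 - 6λ + 8 = 0.
Eigenvalues λ = 2, 4.
For λ=2: (A-λI) row 1 is [-2, -2], so an eigenvector is (-1, 1).
For λ=4: (A-λI) row 1 is [-4, -2], so an eigenvector is (-1, 2).
General solution: c_1e^(2t)(-1,1) + c_2e^(4t)(-1,2).
Applying x_1(0)=0, x_2(0)=1 gives c_1=-1, c_2=1.

x_1(t) = -e^(4t) + e^(2t), x_2(t) = 2e^(4t) - e^(2t)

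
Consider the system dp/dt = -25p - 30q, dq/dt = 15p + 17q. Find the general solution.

p(t) = -3C_1e^(-4t)sin(3t) - C_1e^(-4t)cos(3t) - C_2e^(-4t)sin(3t) + 3C_2e^(-4t)cos(3t), q(t) = 2C_1e^(-4t)sin(3t) + C_1e^(-4t)cos(3t) + C_2e^(-4t)sin(3t) - 2C_2e^(-4t)cos(3t)

Coefficient matrix A = [[-25, -30], [15, 17]].
Characteristic polynomial det(A - λI) = λ^2 + 8λ + 25 = 0.
Eigenvalues λ = -4 ± 3i (complex conjugate pair).
For λ=-4+3i: an eigenvector is (-1,1) - i(-3,2) = (-1 + 3i, 1 - 2i).
A real fundamental pair from Re and Im of e^((-4+3i)t)v: X_1 = e^(-4t)(cos(3t)·(-1,1) + sin(3t)·(-3,2)), X_2 = e^(-4t)(sin(3t)·(-1,1) - cos(3t)·(-3,2)).
General solution: C_1X_1 + C_2X_2.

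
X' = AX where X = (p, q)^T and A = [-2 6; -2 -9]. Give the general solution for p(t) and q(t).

Coefficient matrix A = [[-2, 6], [-2, -9]].
Characteristic polynomial det(A - λI) = λ^2 + 11λ + 30 = 0.
Eigenvalues λ = -6, -5.
For λ=-6: (A-λI) row 1 is [4, 6], so an eigenvector is (-3, 2).
For λ=-5: (A-λI) row 1 is [3, 6], so an eigenvector is (2, -1).
General solution: c_1e^(-6t)(-3,2) + c_2e^(-5t)(2,-1).

p(t) = -3c_1e^(-6t) + 2c_2e^(-5t), q(t) = 2c_1e^(-6t) - c_2e^(-5t)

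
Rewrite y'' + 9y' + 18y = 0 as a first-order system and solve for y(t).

y(t) = c_1e^(-3t) + c_2e^(-6t)

Let x_1 = y, x_2 = y'. Then x_1' = x_2 and x_2' = -18x_1 - 9x_2.
A = [[0,1],[-18,-9]]; det(A-λI) = λ^2 + 9λ + 18.
Eigenvalues λ = -3, -6 with eigenvectors (1,-3), (1,-6).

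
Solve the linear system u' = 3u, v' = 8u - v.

Coefficient matrix A = [[3, 0], [8, -1]].
Characteristic polynomial det(A - λI) = λ^2 - 2λ - 3 = 0.
Eigenvalues λ = 3, -1.
For λ=3: (A-λI) row 2 is [8, -4], so an eigenvector is (-1, -2).
For λ=-1: (A-λI) row 1 is [4, 0], so an eigenvector is (0, 1).
General solution: C_1e^(3t)(-1,-2) + C_2e^(-t)(0,1).

u(t) = -C_1e^(3t), v(t) = -2C_1e^(3t) + C_2e^(-t)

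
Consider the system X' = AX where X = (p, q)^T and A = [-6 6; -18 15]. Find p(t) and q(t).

p(t) = c_1e^(6t) - 2c_2e^(3t), q(t) = 2c_1e^(6t) - 3c_2e^(3t)

Coefficient matrix A = [[-6, 6], [-18, 15]].
Characteristic polynomial det(A - λI) = λ^2 - 9λ + 18 = 0.
Eigenvalues λ = 6, 3.
For λ=6: (A-λI) row 1 is [-12, 6], so an eigenvector is (1, 2).
For λ=3: (A-λI) row 1 is [-9, 6], so an eigenvector is (-2, -3).
General solution: c_1e^(6t)(1,2) + c_2e^(3t)(-2,-3).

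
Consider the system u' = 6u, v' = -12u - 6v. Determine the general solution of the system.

u(t) = -K_2e^(6t), v(t) = K_1e^(-6t) + K_2e^(6t)

Coefficient matrix A = [[6, 0], [-12, -6]].
Characteristic polynomial det(A - λI) = λ^2 - 36 = 0.
Eigenvalues λ = -6, 6.
For λ=-6: (A-λI) row 1 is [12, 0], so an eigenvector is (0, 1).
For λ=6: (A-λI) row 2 is [-12, -12], so an eigenvector is (-1, 1).
General solution: K_1e^(-6t)(0,1) + K_2e^(6t)(-1,1).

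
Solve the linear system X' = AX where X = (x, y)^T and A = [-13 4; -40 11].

Coefficient matrix A = [[-13, 4], [-40, 11]].
Characteristic polynomial det(A - λI) = λ^2 + 2λ + 17 = 0.
Eigenvalues λ = -1 ± 4i (complex conjugate pair).
For λ=-1+4i: an eigenvector is (0,-1) - i(-1,-3) = (0 + i, -1 + 3i).
A real fundamental pair from Re and Im of e^((-1+4i)t)v: X_1 = e^(-t)(cos(4t)·(0,-1) + sin(4t)·(-1,-3)), X_2 = e^(-t)(sin(4t)·(0,-1) - cos(4t)·(-1,-3)).
General solution: C_1X_1 + C_2X_2.

x(t) = -C_1e^(-t)sin(4t) + C_2e^(-t)cos(4t), y(t) = -3C_1e^(-t)sin(4t) - C_1e^(-t)cos(4t) - C_2e^(-t)sin(4t) + 3C_2e^(-t)cos(4t)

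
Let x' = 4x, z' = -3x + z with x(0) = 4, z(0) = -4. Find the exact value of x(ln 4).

1024

A = [[4,0],[-3,1]]; eigenvalues λ = 1, 4.
Eigenvectors: (0,-1) for λ=1, (1,-1) for λ=4.
From the initial condition, c_1 = 0, c_2 = 4.
x(ln 4) = (0)(4^1)(0) + (4)(4^4)(1) = 1024.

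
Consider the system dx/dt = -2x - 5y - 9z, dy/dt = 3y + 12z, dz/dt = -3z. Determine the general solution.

Coefficient matrix A = [[-2, -5, -9], [0, 3, 12], [0, 0, -3]].
det(A - λI) = 0 gives eigenvalues λ = -2, 3, -3.
For λ=-2: eigenvector (1,0,0).
For λ=3: eigenvector (-1,1,0).
For λ=-3: eigenvector (-1,-2,1).
General solution: C_1e^(-2t)(1,0,0) + C_2e^(3t)(-1,1,0) + C_3e^(-3t)(-1,-2,1).

x(t) = C_1e^(-2t) - C_2e^(3t) - C_3e^(-3t), y(t) = C_2e^(3t) - 2C_3e^(-3t), z(t) = C_3e^(-3t)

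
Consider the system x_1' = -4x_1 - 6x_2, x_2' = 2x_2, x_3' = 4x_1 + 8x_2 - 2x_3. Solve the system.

x_1(t) = -K_1e^(2t) + K_2e^(-4t), x_2(t) = K_1e^(2t), x_3(t) = K_1e^(2t) - 2K_2e^(-4t) + K_3e^(-2t)

Coefficient matrix A = [[-4, -6, 0], [0, 2, 0], [4, 8, -2]].
det(A - λI) = 0 gives eigenvalues λ = 2, -4, -2.
For λ=2: eigenvector (-1,1,1).
For λ=-4: eigenvector (1,0,-2).
For λ=-2: eigenvector (0,0,1).
General solution: K_1e^(2t)(-1,1,1) + K_2e^(-4t)(1,0,-2) + K_3e^(-2t)(0,0,1).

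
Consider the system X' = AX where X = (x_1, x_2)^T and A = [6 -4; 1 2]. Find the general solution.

x_1(t) = -2K_1e^(4t) - 2K_2te^(4t) + 3K_2e^(4t), x_2(t) = -K_1e^(4t) - K_2te^(4t) + 2K_2e^(4t)

Coefficient matrix A = [[6, -4], [1, 2]].
Characteristic polynomial det(A - λI) = λ^2 - 8λ + 16 = 0.
Single eigenvalue λ = 4 with algebraic multiplicity 2.
Eigenvector v = (-2,-1); generalized eigenvector w with (A-λI)w=v is (3,2).
General solution: e^(4t)[K_1·v + K_2·(t·v + w)].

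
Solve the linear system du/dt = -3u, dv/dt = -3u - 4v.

u(t) = -K_1e^(-3t), v(t) = 3K_1e^(-3t) + K_2e^(-4t)

Coefficient matrix A = [[-3, 0], [-3, -4]].
Characteristic polynomial det(A - λI) = λ^2 + 7λ + 12 = 0.
Eigenvalues λ = -3, -4.
For λ=-3: (A-λI) row 2 is [-3, -1], so an eigenvector is (-1, 3).
For λ=-4: (A-λI) row 1 is [1, 0], so an eigenvector is (0, 1).
General solution: K_1e^(-3t)(-1,3) + K_2e^(-4t)(0,1).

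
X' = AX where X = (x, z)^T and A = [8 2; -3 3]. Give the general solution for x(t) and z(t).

x(t) = -K_1e^(6t) + 2K_2e^(5t), z(t) = K_1e^(6t) - 3K_2e^(5t)

Coefficient matrix A = [[8, 2], [-3, 3]].
Characteristic polynomial det(A - λI) = λ^2 - 11λ + 30 = 0.
Eigenvalues λ = 6, 5.
For λ=6: (A-λI) row 1 is [2, 2], so an eigenvector is (-1, 1).
For λ=5: (A-λI) row 1 is [3, 2], so an eigenvector is (2, -3).
General solution: K_1e^(6t)(-1,1) + K_2e^(5t)(2,-3).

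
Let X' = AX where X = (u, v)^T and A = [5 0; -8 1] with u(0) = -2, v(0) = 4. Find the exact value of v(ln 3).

A = [[5,0],[-8,1]]; eigenvalues λ = 5, 1.
Eigenvectors: (-1,2) for λ=5, (0,1) for λ=1.
From the initial condition, c_1 = 2, c_2 = 0.
v(ln 3) = (2)(3^5)(2) + (0)(3^1)(1) = 972.

972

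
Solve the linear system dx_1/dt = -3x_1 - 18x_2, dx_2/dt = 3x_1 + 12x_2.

Coefficient matrix A = [[-3, -18], [3, 12]].
Characteristic polynomial det(A - λI) = λ^2 - 9λ + 18 = 0.
Eigenvalues λ = 3, 6.
For λ=3: (A-λI) row 1 is [-6, -18], so an eigenvector is (-3, 1).
For λ=6: (A-λI) row 1 is [-9, -18], so an eigenvector is (2, -1).
General solution: C_1e^(3t)(-3,1) + C_2e^(6t)(2,-1).

x_1(t) = -3C_1e^(3t) + 2C_2e^(6t), x_2(t) = C_1e^(3t) - C_2e^(6t)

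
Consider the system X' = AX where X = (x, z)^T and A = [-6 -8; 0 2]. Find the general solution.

Coefficient matrix A = [[-6, -8], [0, 2]].
Characteristic polynomial det(A - λI) = λ^2 + 4λ - 12 = 0.
Eigenvalues λ = 2, -6.
For λ=2: (A-λI) row 1 is [-8, -8], so an eigenvector is (-1, 1).
For λ=-6: (A-λI) row 1 is [0, -8], so an eigenvector is (1, 0).
General solution: C_1e^(2t)(-1,1) + C_2e^(-6t)(1,0).

x(t) = -C_1e^(2t) + C_2e^(-6t), z(t) = C_1e^(2t)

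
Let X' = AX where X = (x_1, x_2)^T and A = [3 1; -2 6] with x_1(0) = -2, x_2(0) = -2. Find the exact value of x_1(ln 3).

-162

A = [[3,1],[-2,6]]; eigenvalues λ = 5, 4.
Eigenvectors: (1,2) for λ=5, (-1,-1) for λ=4.
From the initial condition, c_1 = 0, c_2 = 2.
x_1(ln 3) = (0)(3^5)(1) + (2)(3^4)(-1) = -162.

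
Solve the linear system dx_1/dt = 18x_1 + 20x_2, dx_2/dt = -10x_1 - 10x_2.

x_1(t) = -3c_1e^(4t)sin(2t) + c_1e^(4t)cos(2t) + c_2e^(4t)sin(2t) + 3c_2e^(4t)cos(2t), x_2(t) = 2c_1e^(4t)sin(2t) - c_1e^(4t)cos(2t) - c_2e^(4t)sin(2t) - 2c_2e^(4t)cos(2t)

Coefficient matrix A = [[18, 20], [-10, -10]].
Characteristic polynomial det(A - λI) = λ^2 - 8λ + 20 = 0.
Eigenvalues λ = 4 ± 2i (complex conjugate pair).
For λ=4+2i: an eigenvector is (1,-1) - i(-3,2) = (1 + 3i, -1 - 2i).
A real fundamental pair from Re and Im of e^((4+2i)t)v: X_1 = e^(4t)(cos(2t)·(1,-1) + sin(2t)·(-3,2)), X_2 = e^(4t)(sin(2t)·(1,-1) - cos(2t)·(-3,2)).
General solution: c_1X_1 + c_2X_2.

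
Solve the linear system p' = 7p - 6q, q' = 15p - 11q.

Coefficient matrix A = [[7, -6], [15, -11]].
Characteristic polynomial det(A - λI) = λ^2 + 4λ + 13 = 0.
Eigenvalues λ = -2 ± 3i (complex conjugate pair).
For λ=-2+3i: an eigenvector is (-1,-2) - i(1,1) = (-1 - i, -2 - i).
A real fundamental pair from Re and Im of e^((-2+3i)t)v: X_1 = e^(-2t)(cos(3t)·(-1,-2) + sin(3t)·(1,1)), X_2 = e^(-2t)(sin(3t)·(-1,-2) - cos(3t)·(1,1)).
General solution: c_1X_1 + c_2X_2.

p(t) = c_1e^(-2t)sin(3t) - c_1e^(-2t)cos(3t) - c_2e^(-2t)sin(3t) - c_2e^(-2t)cos(3t), q(t) = c_1e^(-2t)sin(3t) - 2c_1e^(-2t)cos(3t) - 2c_2e^(-2t)sin(3t) - c_2e^(-2t)cos(3t)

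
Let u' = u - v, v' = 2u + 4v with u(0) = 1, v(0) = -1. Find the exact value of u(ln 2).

4

A = [[1,-1],[2,4]]; eigenvalues λ = 3, 2.
Eigenvectors: (-1,2) for λ=3, (-1,1) for λ=2.
From the initial condition, c_1 = 0, c_2 = -1.
u(ln 2) = (0)(2^3)(-1) + (-1)(2^2)(-1) = 4.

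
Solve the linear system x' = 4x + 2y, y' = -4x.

x(t) = -K_1e^(2t)cos(2t) - K_2e^(2t)sin(2t), y(t) = K_1e^(2t)sin(2t) + K_1e^(2t)cos(2t) + K_2e^(2t)sin(2t) - K_2e^(2t)cos(2t)

Coefficient matrix A = [[4, 2], [-4, 0]].
Characteristic polynomial det(A - λI) = λ^2 - 4λ + 8 = 0.
Eigenvalues λ = 2 ± 2i (complex conjugate pair).
For λ=2+2i: an eigenvector is (-1,1) - i(0,1) = (-1, 1 - i).
A real fundamental pair from Re and Im of e^((2+2i)t)v: X_1 = e^(2t)(cos(2t)·(-1,1) + sin(2t)·(0,1)), X_2 = e^(2t)(sin(2t)·(-1,1) - cos(2t)·(0,1)).
General solution: K_1X_1 + K_2X_2.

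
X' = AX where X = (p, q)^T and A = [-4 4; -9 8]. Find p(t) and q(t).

p(t) = 2c_1e^(2t) + 2c_2te^(2t) - c_2e^(2t), q(t) = 3c_1e^(2t) + 3c_2te^(2t) - c_2e^(2t)

Coefficient matrix A = [[-4, 4], [-9, 8]].
Characteristic polynomial det(A - λI) = λ^2 - 4λ + 4 = 0.
Single eigenvalue λ = 2 with algebraic multiplicity 2.
Eigenvector v = (2,3); generalized eigenvector w with (A-λI)w=v is (-1,-1).
General solution: e^(2t)[c_1·v + c_2·(t·v + w)].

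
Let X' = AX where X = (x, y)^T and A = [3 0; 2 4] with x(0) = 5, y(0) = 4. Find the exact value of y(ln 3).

A = [[3,0],[2,4]]; eigenvalues λ = 3, 4.
Eigenvectors: (-1,2) for λ=3, (0,-1) for λ=4.
From the initial condition, c_1 = -5, c_2 = -14.
y(ln 3) = (-5)(3^3)(2) + (-14)(3^4)(-1) = 864.

864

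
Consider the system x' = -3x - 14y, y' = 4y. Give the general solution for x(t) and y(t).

x(t) = -C_1e^(-3t) - 2C_2e^(4t), y(t) = C_2e^(4t)

Coefficient matrix A = [[-3, -14], [0, 4]].
Characteristic polynomial det(A - λI) = λ^2 - λ - 12 = 0.
Eigenvalues λ = -3, 4.
For λ=-3: (A-λI) row 1 is [0, -14], so an eigenvector is (-1, 0).
For λ=4: (A-λI) row 1 is [-7, -14], so an eigenvector is (-2, 1).
General solution: C_1e^(-3t)(-1,0) + C_2e^(4t)(-2,1).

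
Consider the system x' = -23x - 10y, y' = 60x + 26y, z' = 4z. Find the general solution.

Coefficient matrix A = [[-23, -10, 0], [60, 26, 0], [0, 0, 4]].
det(A - λI) = 0 gives eigenvalues λ = 1, 2, 4.
For λ=1: eigenvector (5,-12,0).
For λ=2: eigenvector (-2,5,0).
For λ=4: eigenvector (0,0,1).
General solution: c_1e^(t)(5,-12,0) + c_2e^(2t)(-2,5,0) + c_3e^(4t)(0,0,1).

x(t) = 5c_1e^(t) - 2c_2e^(2t), y(t) = -12c_1e^(t) + 5c_2e^(2t), z(t) = c_3e^(4t)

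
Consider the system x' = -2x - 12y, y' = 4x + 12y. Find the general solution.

Coefficient matrix A = [[-2, -12], [4, 12]].
Characteristic polynomial det(A - λI) = λ^2 - 10λ + 24 = 0.
Eigenvalues λ = 6, 4.
For λ=6: (A-λI) row 1 is [-8, -12], so an eigenvector is (3, -2).
For λ=4: (A-λI) row 1 is [-6, -12], so an eigenvector is (2, -1).
General solution: C_1e^(6t)(3,-2) + C_2e^(4t)(2,-1).

x(t) = 3C_1e^(6t) + 2C_2e^(4t), y(t) = -2C_1e^(6t) - C_2e^(4t)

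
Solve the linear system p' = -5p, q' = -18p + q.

Coefficient matrix A = [[-5, 0], [-18, 1]].
Characteristic polynomial det(A - λI) = λ^2 + 4λ - 5 = 0.
Eigenvalues λ = 1, -5.
For λ=1: (A-λI) row 1 is [-6, 0], so an eigenvector is (0, -1).
For λ=-5: (A-λI) row 2 is [-18, 6], so an eigenvector is (1, 3).
General solution: c_1e^(t)(0,-1) + c_2e^(-5t)(1,3).

p(t) = c_2e^(-5t), q(t) = -c_1e^(t) + 3c_2e^(-5t)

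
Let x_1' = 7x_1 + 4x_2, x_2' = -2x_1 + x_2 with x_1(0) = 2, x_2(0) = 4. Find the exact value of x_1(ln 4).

11648

A = [[7,4],[-2,1]]; eigenvalues λ = 3, 5.
Eigenvectors: (-1,1) for λ=3, (-2,1) for λ=5.
From the initial condition, c_1 = 10, c_2 = -6.
x_1(ln 4) = (10)(4^3)(-1) + (-6)(4^5)(-2) = 11648.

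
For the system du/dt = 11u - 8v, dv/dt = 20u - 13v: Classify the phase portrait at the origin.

A = [[11,-8],[20,-13]]; det(A-λI) = λ^2 + 2λ + 17.
λ = -1 ± 4i: negative real part.

stable spiral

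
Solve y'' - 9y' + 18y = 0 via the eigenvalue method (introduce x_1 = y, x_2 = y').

y(t) = C_1e^(3t) + C_2e^(6t)

Let x_1 = y, x_2 = y'. Then x_1' = x_2 and x_2' = -18x_1 + 9x_2.
A = [[0,1],[-18,9]]; det(A-λI) = λ^2 - 9λ + 18.
Eigenvalues λ = 3, 6 with eigenvectors (1,3), (1,6).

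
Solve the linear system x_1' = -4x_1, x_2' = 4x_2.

x_1(t) = -K_2e^(-4t), x_2(t) = K_1e^(4t)

Coefficient matrix A = [[-4, 0], [0, 4]].
Characteristic polynomial det(A - λI) = λ^2 - 16 = 0.
Eigenvalues λ = 4, -4.
For λ=4: (A-λI) row 1 is [-8, 0], so an eigenvector is (0, 1).
For λ=-4: (A-λI) row 2 is [0, 8], so an eigenvector is (-1, 0).
General solution: K_1e^(4t)(0,1) + K_2e^(-4t)(-1,0).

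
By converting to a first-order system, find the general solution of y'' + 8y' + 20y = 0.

y(t) = C_1e^(-4t)cos(2t) + C_2e^(-4t)sin(2t)

Let x_1 = y, x_2 = y'. Then x_1' = x_2 and x_2' = -20x_1 - 8x_2.
A = [[0,1],[-20,-8]]; det(A-λI) = λ^2 + 8λ + 20.
Eigenvalues λ = -4 ± 2i.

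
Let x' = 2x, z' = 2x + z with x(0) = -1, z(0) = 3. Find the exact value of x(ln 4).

-16

A = [[2,0],[2,1]]; eigenvalues λ = 2, 1.
Eigenvectors: (-1,-2) for λ=2, (0,-1) for λ=1.
From the initial condition, c_1 = 1, c_2 = -5.
x(ln 4) = (1)(4^2)(-1) + (-5)(4^1)(0) = -16.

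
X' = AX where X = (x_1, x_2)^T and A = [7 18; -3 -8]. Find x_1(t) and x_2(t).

x_1(t) = 3K_1e^(t) - 2K_2e^(-2t), x_2(t) = -K_1e^(t) + K_2e^(-2t)

Coefficient matrix A = [[7, 18], [-3, -8]].
Characteristic polynomial det(A - λI) = λ^2 + λ - 2 = 0.
Eigenvalues λ = 1, -2.
For λ=1: (A-λI) row 1 is [6, 18], so an eigenvector is (3, -1).
For λ=-2: (A-λI) row 1 is [9, 18], so an eigenvector is (-2, 1).
General solution: K_1e^(t)(3,-1) + K_2e^(-2t)(-2,1).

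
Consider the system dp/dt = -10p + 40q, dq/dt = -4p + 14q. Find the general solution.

Coefficient matrix A = [[-10, 40], [-4, 14]].
Characteristic polynomial det(A - λI) = λ^2 - 4λ + 20 = 0.
Eigenvalues λ = 2 ± 4i (complex conjugate pair).
For λ=2+4i: an eigenvector is (1,0) - i(-3,-1) = (1 + 3i, 0 + i).
A real fundamental pair from Re and Im of e^((2+4i)t)v: X_1 = e^(2t)(cos(4t)·(1,0) + sin(4t)·(-3,-1)), X_2 = e^(2t)(sin(4t)·(1,0) - cos(4t)·(-3,-1)).
General solution: K_1X_1 + K_2X_2.

p(t) = -3K_1e^(2t)sin(4t) + K_1e^(2t)cos(4t) + K_2e^(2t)sin(4t) + 3K_2e^(2t)cos(4t), q(t) = -K_1e^(2t)sin(4t) + K_2e^(2t)cos(4t)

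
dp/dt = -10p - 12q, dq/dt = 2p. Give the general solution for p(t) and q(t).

p(t) = 2K_1e^(-4t) - 3K_2e^(-6t), q(t) = -K_1e^(-4t) + K_2e^(-6t)

Coefficient matrix A = [[-10, -12], [2, 0]].
Characteristic polynomial det(A - λI) = λ^2 + 10λ + 24 = 0.
Eigenvalues λ = -4, -6.
For λ=-4: (A-λI) row 1 is [-6, -12], so an eigenvector is (2, -1).
For λ=-6: (A-λI) row 1 is [-4, -12], so an eigenvector is (-3, 1).
General solution: K_1e^(-4t)(2,-1) + K_2e^(-6t)(-3,1).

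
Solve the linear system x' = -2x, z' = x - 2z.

x(t) = -K_2e^(-2t), z(t) = -K_1e^(-2t) - K_2te^(-2t) - 3K_2e^(-2t)

Coefficient matrix A = [[-2, 0], [1, -2]].
Characteristic polynomial det(A - λI) = λ^2 + 4λ + 4 = 0.
Single eigenvalue λ = -2 with algebraic multiplicity 2.
Eigenvector v = (0,-1); generalized eigenvector w with (A-λI)w=v is (-1,-3).
General solution: e^(-2t)[K_1·v + K_2·(t·v + w)].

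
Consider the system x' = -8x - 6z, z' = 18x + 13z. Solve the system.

Coefficient matrix A = [[-8, -6], [18, 13]].
Characteristic polynomial det(A - λI) = λ^2 - 5λ + 4 = 0.
Eigenvalues λ = 4, 1.
For λ=4: (A-λI) row 1 is [-12, -6], so an eigenvector is (-1, 2).
For λ=1: (A-λI) row 1 is [-9, -6], so an eigenvector is (2, -3).
General solution: C_1e^(4t)(-1,2) + C_2e^(t)(2,-3).

x(t) = -C_1e^(4t) + 2C_2e^(t), z(t) = 2C_1e^(4t) - 3C_2e^(t)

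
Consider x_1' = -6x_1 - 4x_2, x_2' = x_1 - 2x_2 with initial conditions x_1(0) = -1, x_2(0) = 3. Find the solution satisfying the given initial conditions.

x_1(t) = -10te^(-4t) - e^(-4t), x_2(t) = 5te^(-4t) + 3e^(-4t)

Coefficient matrix A = [[-6, -4], [1, -2]].
Characteristic polynomial det(A - λI) = λ^2 + 8λ + 16 = 0.
Single eigenvalue λ = -4 with algebraic multiplicity 2.
Eigenvector v = (2,-1); generalized eigenvector w with (A-λI)w=v is (-3,1).
General solution: e^(-4t)[K_1·v + K_2·(t·v + w)].
Applying x_1(0)=-1, x_2(0)=3 gives K_1=-8, K_2=-5.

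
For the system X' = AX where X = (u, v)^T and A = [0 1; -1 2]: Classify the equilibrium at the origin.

unstable improper node

A = [[0,1],[-1,2]]; det(A-λI) = λ^2 - 2λ + 1.
repeated λ = 1 with a single eigenvector.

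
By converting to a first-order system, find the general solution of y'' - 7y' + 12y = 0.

y(t) = C_1e^(3t) + C_2e^(4t)

Let x_1 = y, x_2 = y'. Then x_1' = x_2 and x_2' = -12x_1 + 7x_2.
A = [[0,1],[-12,7]]; det(A-λI) = λ^2 - 7λ + 12.
Eigenvalues λ = 3, 4 with eigenvectors (1,3), (1,4).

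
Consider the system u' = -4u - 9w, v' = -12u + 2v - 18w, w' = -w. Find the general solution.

Coefficient matrix A = [[-4, 0, -9], [-12, 2, -18], [0, 0, -1]].
det(A - λI) = 0 gives eigenvalues λ = -1, 2, -4.
For λ=-1: eigenvector (3,6,-1).
For λ=2: eigenvector (0,1,0).
For λ=-4: eigenvector (1,2,0).
General solution: K_1e^(-t)(3,6,-1) + K_2e^(2t)(0,1,0) + K_3e^(-4t)(1,2,0).

u(t) = 3K_1e^(-t) + K_3e^(-4t), v(t) = 6K_1e^(-t) + K_2e^(2t) + 2K_3e^(-4t), w(t) = -K_1e^(-t)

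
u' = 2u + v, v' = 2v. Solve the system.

Coefficient matrix A = [[2, 1], [0, 2]].
Characteristic polynomial det(A - λI) = λ^2 - 4λ + 4 = 0.
Single eigenvalue λ = 2 with algebraic multiplicity 2.
Eigenvector v = (-1,0); generalized eigenvector w with (A-λI)w=v is (-2,-1).
General solution: e^(2t)[K_1·v + K_2·(t·v + w)].

u(t) = -K_1e^(2t) - K_2te^(2t) - 2K_2e^(2t), v(t) = -K_2e^(2t)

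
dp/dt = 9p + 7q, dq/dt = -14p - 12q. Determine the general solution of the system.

p(t) = -C_1e^(2t) - C_2e^(-5t), q(t) = C_1e^(2t) + 2C_2e^(-5t)

Coefficient matrix A = [[9, 7], [-14, -12]].
Characteristic polynomial det(A - λI) = λ^2 + 3λ - 10 = 0.
Eigenvalues λ = 2, -5.
For λ=2: (A-λI) row 1 is [7, 7], so an eigenvector is (-1, 1).
For λ=-5: (A-λI) row 1 is [14, 7], so an eigenvector is (-1, 2).
General solution: C_1e^(2t)(-1,1) + C_2e^(-5t)(-1,2).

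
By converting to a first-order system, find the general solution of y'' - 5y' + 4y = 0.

y(t) = c_1e^(4t) + c_2e^(t)

Let x_1 = y, x_2 = y'. Then x_1' = x_2 and x_2' = -4x_1 + 5x_2.
A = [[0,1],[-4,5]]; det(A-λI) = λ^2 - 5λ + 4.
Eigenvalues λ = 4, 1 with eigenvectors (1,4), (1,1).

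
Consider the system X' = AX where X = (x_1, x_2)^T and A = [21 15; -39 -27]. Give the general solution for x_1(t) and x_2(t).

Coefficient matrix A = [[21, 15], [-39, -27]].
Characteristic polynomial det(A - λI) = λ^2 + 6λ + 18 = 0.
Eigenvalues λ = -3 ± 3i (complex conjugate pair).
For λ=-3+3i: an eigenvector is (2,-3) - i(1,-2) = (2 - i, -3 + 2i).
A real fundamental pair from Re and Im of e^((-3+3i)t)v: X_1 = e^(-3t)(cos(3t)·(2,-3) + sin(3t)·(1,-2)), X_2 = e^(-3t)(sin(3t)·(2,-3) - cos(3t)·(1,-2)).
General solution: C_1X_1 + C_2X_2.

x_1(t) = C_1e^(-3t)sin(3t) + 2C_1e^(-3t)cos(3t) + 2C_2e^(-3t)sin(3t) - C_2e^(-3t)cos(3t), x_2(t) = -2C_1e^(-3t)sin(3t) - 3C_1e^(-3t)cos(3t) - 3C_2e^(-3t)sin(3t) + 2C_2e^(-3t)cos(3t)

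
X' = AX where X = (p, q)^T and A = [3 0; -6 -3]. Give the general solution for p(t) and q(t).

p(t) = K_2e^(3t), q(t) = -K_1e^(-3t) - K_2e^(3t)

Coefficient matrix A = [[3, 0], [-6, -3]].
Characteristic polynomial det(A - λI) = λ^2 - 9 = 0.
Eigenvalues λ = -3, 3.
For λ=-3: (A-λI) row 1 is [6, 0], so an eigenvector is (0, -1).
For λ=3: (A-λI) row 2 is [-6, -6], so an eigenvector is (1, -1).
General solution: K_1e^(-3t)(0,-1) + K_2e^(3t)(1,-1).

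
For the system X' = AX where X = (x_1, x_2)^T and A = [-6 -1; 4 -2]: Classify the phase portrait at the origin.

A = [[-6,-1],[4,-2]]; det(A-λI) = λ^2 + 8λ + 16.
repeated λ = -4 with a single eigenvector.

stable improper node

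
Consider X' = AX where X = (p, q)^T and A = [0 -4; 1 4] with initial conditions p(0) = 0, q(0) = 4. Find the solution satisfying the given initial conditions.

Coefficient matrix A = [[0, -4], [1, 4]].
Characteristic polynomial det(A - λI) = λ^2 - 4λ + 4 = 0.
Single eigenvalue λ = 2 with algebraic multiplicity 2.
Eigenvector v = (2,-1); generalized eigenvector w with (A-λI)w=v is (-1,0).
General solution: e^(2t)[K_1·v + K_2·(t·v + w)].
Applying p(0)=0, q(0)=4 gives K_1=-4, K_2=-8.

p(t) = -16te^(2t), q(t) = 8te^(2t) + 4e^(2t)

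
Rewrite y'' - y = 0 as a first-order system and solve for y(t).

y(t) = C_1e^(t) + C_2e^(-t)

Let x_1 = y, x_2 = y'. Then x_1' = x_2 and x_2' = x_1.
A = [[0,1],[1,0]]; det(A-λI) = λ^2 - 1.
Eigenvalues λ = 1, -1 with eigenvectors (1,1), (1,-1).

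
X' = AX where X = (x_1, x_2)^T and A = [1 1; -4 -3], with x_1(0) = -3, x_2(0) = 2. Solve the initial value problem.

Coefficient matrix A = [[1, 1], [-4, -3]].
Characteristic polynomial det(A - λI) = λ^2 + 2λ + 1 = 0.
Single eigenvalue λ = -1 with algebraic multiplicity 2.
Eigenvector v = (-1,2); generalized eigenvector w with (A-λI)w=v is (-1,1).
General solution: e^(-t)[c_1·v + c_2·(t·v + w)].
Applying x_1(0)=-3, x_2(0)=2 gives c_1=-1, c_2=4.

x_1(t) = -4te^(-t) - 3e^(-t), x_2(t) = 8te^(-t) + 2e^(-t)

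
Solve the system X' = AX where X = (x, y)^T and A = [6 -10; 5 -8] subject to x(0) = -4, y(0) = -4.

Coefficient matrix A = [[6, -10], [5, -8]].
Characteristic polynomial det(A - λI) = λ^2 + 2λ + 2 = 0.
Eigenvalues λ = -1 ± i (complex conjugate pair).
For λ=-1+i: an eigenvector is (1,1) - i(-3,-2) = (1 + 3i, 1 + 2i).
A real fundamental pair from Re and Im of e^((-1+i)t)v: X_1 = e^(-t)(cos(t)·(1,1) + sin(t)·(-3,-2)), X_2 = e^(-t)(sin(t)·(1,1) - cos(t)·(-3,-2)).
General solution: c_1X_1 + c_2X_2.
Applying x(0)=-4, y(0)=-4 gives c_1=-4, c_2=0.

x(t) = 12e^(-t)sin(t) - 4e^(-t)cos(t), y(t) = 8e^(-t)sin(t) - 4e^(-t)cos(t)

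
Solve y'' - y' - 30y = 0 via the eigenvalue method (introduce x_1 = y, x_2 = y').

Let x_1 = y, x_2 = y'. Then x_1' = x_2 and x_2' = 30x_1 + x_2.
A = [[0,1],[30,1]]; det(A-λI) = λ^2 - λ - 30.
Eigenvalues λ = 6, -5 with eigenvectors (1,6), (1,-5).

y(t) = K_1e^(6t) + K_2e^(-5t)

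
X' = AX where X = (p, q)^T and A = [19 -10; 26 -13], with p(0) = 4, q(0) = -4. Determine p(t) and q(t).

Coefficient matrix A = [[19, -10], [26, -13]].
Characteristic polynomial det(A - λI) = λ^2 - 6λ + 13 = 0.
Eigenvalues λ = 3 ± 2i (complex conjugate pair).
For λ=3+2i: an eigenvector is (-2,-3) - i(-1,-2) = (-2 + i, -3 + 2i).
A real fundamental pair from Re and Im of e^((3+2i)t)v: X_1 = e^(3t)(cos(2t)·(-2,-3) + sin(2t)·(-1,-2)), X_2 = e^(3t)(sin(2t)·(-2,-3) - cos(2t)·(-1,-2)).
General solution: C_1X_1 + C_2X_2.
Applying p(0)=4, q(0)=-4 gives C_1=-12, C_2=-20.

p(t) = 52e^(3t)sin(2t) + 4e^(3t)cos(2t), q(t) = 84e^(3t)sin(2t) - 4e^(3t)cos(2t)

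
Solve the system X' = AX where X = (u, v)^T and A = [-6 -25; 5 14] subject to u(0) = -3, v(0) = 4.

u(t) = -14e^(4t)sin(5t) - 3e^(4t)cos(5t), v(t) = 5e^(4t)sin(5t) + 4e^(4t)cos(5t)

Coefficient matrix A = [[-6, -25], [5, 14]].
Characteristic polynomial det(A - λI) = λ^2 - 8λ + 41 = 0.
Eigenvalues λ = 4 ± 5i (complex conjugate pair).
For λ=4+5i: an eigenvector is (2,-1) - i(1,0) = (2 - i, -1).
A real fundamental pair from Re and Im of e^((4+5i)t)v: X_1 = e^(4t)(cos(5t)·(2,-1) + sin(5t)·(1,0)), X_2 = e^(4t)(sin(5t)·(2,-1) - cos(5t)·(1,0)).
General solution: K_1X_1 + K_2X_2.
Applying u(0)=-3, v(0)=4 gives K_1=-4, K_2=-5.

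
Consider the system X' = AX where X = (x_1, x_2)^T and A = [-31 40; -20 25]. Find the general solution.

x_1(t) = -3c_1e^(-3t)sin(4t) - c_1e^(-3t)cos(4t) - c_2e^(-3t)sin(4t) + 3c_2e^(-3t)cos(4t), x_2(t) = -2c_1e^(-3t)sin(4t) - c_1e^(-3t)cos(4t) - c_2e^(-3t)sin(4t) + 2c_2e^(-3t)cos(4t)

Coefficient matrix A = [[-31, 40], [-20, 25]].
Characteristic polynomial det(A - λI) = λ^2 + 6λ + 25 = 0.
Eigenvalues λ = -3 ± 4i (complex conjugate pair).
For λ=-3+4i: an eigenvector is (-1,-1) - i(-3,-2) = (-1 + 3i, -1 + 2i).
A real fundamental pair from Re and Im of e^((-3+4i)t)v: X_1 = e^(-3t)(cos(4t)·(-1,-1) + sin(4t)·(-3,-2)), X_2 = e^(-3t)(sin(4t)·(-1,-1) - cos(4t)·(-3,-2)).
General solution: c_1X_1 + c_2X_2.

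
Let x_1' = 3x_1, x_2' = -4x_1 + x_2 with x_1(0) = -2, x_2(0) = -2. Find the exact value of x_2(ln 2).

A = [[3,0],[-4,1]]; eigenvalues λ = 1, 3.
Eigenvectors: (0,-1) for λ=1, (1,-2) for λ=3.
From the initial condition, c_1 = 6, c_2 = -2.
x_2(ln 2) = (6)(2^1)(-1) + (-2)(2^3)(-2) = 20.

20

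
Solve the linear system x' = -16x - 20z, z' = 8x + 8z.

Coefficient matrix A = [[-16, -20], [8, 8]].
Characteristic polynomial det(A - λI) = λ^2 + 8λ + 32 = 0.
Eigenvalues λ = -4 ± 4i (complex conjugate pair).
For λ=-4+4i: an eigenvector is (-1,1) - i(-2,1) = (-1 + 2i, 1 - i).
A real fundamental pair from Re and Im of e^((-4+4i)t)v: X_1 = e^(-4t)(cos(4t)·(-1,1) + sin(4t)·(-2,1)), X_2 = e^(-4t)(sin(4t)·(-1,1) - cos(4t)·(-2,1)).
General solution: c_1X_1 + c_2X_2.

x(t) = -2c_1e^(-4t)sin(4t) - c_1e^(-4t)cos(4t) - c_2e^(-4t)sin(4t) + 2c_2e^(-4t)cos(4t), z(t) = c_1e^(-4t)sin(4t) + c_1e^(-4t)cos(4t) + c_2e^(-4t)sin(4t) - c_2e^(-4t)cos(4t)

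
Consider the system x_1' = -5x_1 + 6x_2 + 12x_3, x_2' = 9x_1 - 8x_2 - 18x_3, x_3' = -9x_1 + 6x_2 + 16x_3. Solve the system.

Coefficient matrix A = [[-5, 6, 12], [9, -8, -18], [-9, 6, 16]].
det(A - λI) = 0 gives eigenvalues λ = 1, -2, 4.
For λ=1: eigenvector (1,-1,1).
For λ=-2: eigenvector (-2,3,-2).
For λ=4: eigenvector (2,-3,3).
General solution: K_1e^(t)(1,-1,1) + K_2e^(-2t)(-2,3,-2) + K_3e^(4t)(2,-3,3).

x_1(t) = K_1e^(t) - 2K_2e^(-2t) + 2K_3e^(4t), x_2(t) = -K_1e^(t) + 3K_2e^(-2t) - 3K_3e^(4t), x_3(t) = K_1e^(t) - 2K_2e^(-2t) + 3K_3e^(4t)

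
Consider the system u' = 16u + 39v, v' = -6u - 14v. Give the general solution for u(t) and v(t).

Coefficient matrix A = [[16, 39], [-6, -14]].
Characteristic polynomial det(A - λI) = λ^2 - 2λ + 10 = 0.
Eigenvalues λ = 1 ± 3i (complex conjugate pair).
For λ=1+3i: an eigenvector is (2,-1) - i(-3,1) = (2 + 3i, -1 - i).
A real fundamental pair from Re and Im of e^((1+3i)t)v: X_1 = e^(t)(cos(3t)·(2,-1) + sin(3t)·(-3,1)), X_2 = e^(t)(sin(3t)·(2,-1) - cos(3t)·(-3,1)).
General solution: K_1X_1 + K_2X_2.

u(t) = -3K_1e^(t)sin(3t) + 2K_1e^(t)cos(3t) + 2K_2e^(t)sin(3t) + 3K_2e^(t)cos(3t), v(t) = K_1e^(t)sin(3t) - K_1e^(t)cos(3t) - K_2e^(t)sin(3t) - K_2e^(t)cos(3t)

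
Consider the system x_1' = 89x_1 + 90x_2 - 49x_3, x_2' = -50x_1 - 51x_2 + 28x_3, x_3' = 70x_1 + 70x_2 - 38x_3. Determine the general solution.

x_1(t) = C_1e^(-t) - 4C_2e^(-3t) + 5C_3e^(4t), x_2(t) = -C_1e^(-t) + 3C_2e^(-3t) - 2C_3e^(4t), x_3(t) = -2C_2e^(-3t) + 5C_3e^(4t)

Coefficient matrix A = [[89, 90, -49], [-50, -51, 28], [70, 70, -38]].
det(A - λI) = 0 gives eigenvalues λ = -1, -3, 4.
For λ=-1: eigenvector (1,-1,0).
For λ=-3: eigenvector (-4,3,-2).
For λ=4: eigenvector (5,-2,5).
General solution: C_1e^(-t)(1,-1,0) + C_2e^(-3t)(-4,3,-2) + C_3e^(4t)(5,-2,5).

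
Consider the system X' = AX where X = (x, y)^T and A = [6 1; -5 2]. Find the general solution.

Coefficient matrix A = [[6, 1], [-5, 2]].
Characteristic polynomial det(A - λI) = λ^2 - 8λ + 17 = 0.
Eigenvalues λ = 4 ± i (complex conjugate pair).
For λ=4+i: an eigenvector is (-1,2) - i(0,1) = (-1, 2 - i).
A real fundamental pair from Re and Im of e^((4+i)t)v: X_1 = e^(4t)(cos(t)·(-1,2) + sin(t)·(0,1)), X_2 = e^(4t)(sin(t)·(-1,2) - cos(t)·(0,1)).
General solution: c_1X_1 + c_2X_2.

x(t) = -c_1e^(4t)cos(t) - c_2e^(4t)sin(t), y(t) = c_1e^(4t)sin(t) + 2c_1e^(4t)cos(t) + 2c_2e^(4t)sin(t) - c_2e^(4t)cos(t)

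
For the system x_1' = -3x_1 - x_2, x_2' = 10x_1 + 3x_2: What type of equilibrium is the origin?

center

A = [[-3,-1],[10,3]]; det(A-λI) = λ^2 + 1.
λ = 0 ± i: zero real part.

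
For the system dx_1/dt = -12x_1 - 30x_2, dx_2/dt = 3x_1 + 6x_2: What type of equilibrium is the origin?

A = [[-12,-30],[3,6]]; det(A-λI) = λ^2 + 6λ + 18.
λ = -3 ± 3i: negative real part.

stable spiral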